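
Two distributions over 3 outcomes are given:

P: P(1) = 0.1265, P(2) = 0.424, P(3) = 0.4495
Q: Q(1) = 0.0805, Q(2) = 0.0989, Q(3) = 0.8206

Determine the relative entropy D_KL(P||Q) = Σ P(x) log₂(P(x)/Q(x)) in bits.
0.5826 bits

D_KL(P||Q) = Σ P(x) log₂(P(x)/Q(x))

Computing term by term:
  P(1)·log₂(P(1)/Q(1)) = 0.1265·log₂(0.1265/0.0805) = 0.08249
  P(2)·log₂(P(2)/Q(2)) = 0.424·log₂(0.424/0.0989) = 0.89041
  P(3)·log₂(P(3)/Q(3)) = 0.4495·log₂(0.4495/0.8206) = -0.39033

D_KL(P||Q) = 0.08249 + 0.89041 - 0.39033 = 0.58257 ≈ 0.5826 bits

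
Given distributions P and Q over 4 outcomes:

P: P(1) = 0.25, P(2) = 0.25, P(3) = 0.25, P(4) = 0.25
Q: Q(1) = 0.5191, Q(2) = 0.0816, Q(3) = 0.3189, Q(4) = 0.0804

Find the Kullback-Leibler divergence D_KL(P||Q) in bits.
0.4617 bits

D_KL(P||Q) = Σ P(x) log₂(P(x)/Q(x))

Computing term by term:
  P(1)·log₂(P(1)/Q(1)) = 0.25·log₂(0.25/0.5191) = -0.26352
  P(2)·log₂(P(2)/Q(2)) = 0.25·log₂(0.25/0.0816) = 0.40382
  P(3)·log₂(P(3)/Q(3)) = 0.25·log₂(0.25/0.3189) = -0.08779
  P(4)·log₂(P(4)/Q(4)) = 0.25·log₂(0.25/0.0804) = 0.40917

D_KL(P||Q) = -0.26352 + 0.40382 - 0.08779 + 0.40917 = 0.46168 ≈ 0.4617 bits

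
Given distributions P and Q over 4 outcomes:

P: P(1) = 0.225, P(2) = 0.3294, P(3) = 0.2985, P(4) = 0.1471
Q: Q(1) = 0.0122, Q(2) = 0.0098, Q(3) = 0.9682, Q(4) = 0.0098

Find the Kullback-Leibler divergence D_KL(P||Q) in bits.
2.6846 bits

D_KL(P||Q) = Σ P(x) log₂(P(x)/Q(x))

Computing term by term:
  P(1)·log₂(P(1)/Q(1)) = 0.225·log₂(0.225/0.0122) = 0.94612
  P(2)·log₂(P(2)/Q(2)) = 0.3294·log₂(0.3294/0.0098) = 1.67036
  P(3)·log₂(P(3)/Q(3)) = 0.2985·log₂(0.2985/0.9682) = -0.50673
  P(4)·log₂(P(4)/Q(4)) = 0.1471·log₂(0.1471/0.0098) = 0.57485

D_KL(P||Q) = 0.94612 + 1.67036 - 0.50673 + 0.57485 = 2.68460 ≈ 2.6846 bits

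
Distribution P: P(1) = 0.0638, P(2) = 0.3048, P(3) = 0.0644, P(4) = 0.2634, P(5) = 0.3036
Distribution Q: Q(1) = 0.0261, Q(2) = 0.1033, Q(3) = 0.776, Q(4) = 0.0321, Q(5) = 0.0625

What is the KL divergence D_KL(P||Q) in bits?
1.8189 bits

D_KL(P||Q) = Σ P(x) log₂(P(x)/Q(x))

Computing term by term:
  P(1)·log₂(P(1)/Q(1)) = 0.0638·log₂(0.0638/0.0261) = 0.08227
  P(2)·log₂(P(2)/Q(2)) = 0.3048·log₂(0.3048/0.1033) = 0.47580
  P(3)·log₂(P(3)/Q(3)) = 0.0644·log₂(0.0644/0.776) = -0.23126
  P(4)·log₂(P(4)/Q(4)) = 0.2634·log₂(0.2634/0.0321) = 0.79984
  P(5)·log₂(P(5)/Q(5)) = 0.3036·log₂(0.3036/0.0625) = 0.69228

D_KL(P||Q) = 0.08227 + 0.47580 - 0.23126 + 0.79984 + 0.69228 = 1.81893 ≈ 1.8189 bits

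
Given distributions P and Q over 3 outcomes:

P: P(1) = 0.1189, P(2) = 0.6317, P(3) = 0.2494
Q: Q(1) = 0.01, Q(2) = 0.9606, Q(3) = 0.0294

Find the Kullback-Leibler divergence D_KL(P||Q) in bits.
0.8120 bits

D_KL(P||Q) = Σ P(x) log₂(P(x)/Q(x))

Computing term by term:
  P(1)·log₂(P(1)/Q(1)) = 0.1189·log₂(0.1189/0.01) = 0.42467
  P(2)·log₂(P(2)/Q(2)) = 0.6317·log₂(0.6317/0.9606) = -0.38199
  P(3)·log₂(P(3)/Q(3)) = 0.2494·log₂(0.2494/0.0294) = 0.76929

D_KL(P||Q) = 0.42467 - 0.38199 + 0.76929 = 0.81197 ≈ 0.8120 bits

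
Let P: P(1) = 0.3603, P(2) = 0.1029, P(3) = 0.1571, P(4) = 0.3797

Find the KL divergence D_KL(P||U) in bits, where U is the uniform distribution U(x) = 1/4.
0.1818 bits

U(i) = 1/4 for all i

D_KL(P||U) = Σ P(x) log₂(P(x) / (1/4))
           = Σ P(x) log₂(P(x)) + log₂(4)
           = log₂(4) - H(P)

H(P) = -Σ P(x) log₂(P(x)):
  -P(1)·log₂(P(1)) = -(0.3603)·log₂(0.3603) = 0.53062
  -P(2)·log₂(P(2)) = -(0.1029)·log₂(0.1029) = 0.33758
  -P(3)·log₂(P(3)) = -(0.1571)·log₂(0.1571) = 0.41950
  -P(4)·log₂(P(4)) = -(0.3797)·log₂(0.3797) = 0.53047
H(P) = 0.53062 + 0.33758 + 0.41950 + 0.53047 = 1.81817 bits

log₂(4) = 2.00000 bits

D_KL(P||U) = 2.00000 - 1.81817 = 0.18183 ≈ 0.1818 bits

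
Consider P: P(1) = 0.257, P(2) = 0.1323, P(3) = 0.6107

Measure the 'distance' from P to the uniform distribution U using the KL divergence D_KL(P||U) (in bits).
0.2606 bits

U(i) = 1/3 for all i

D_KL(P||U) = Σ P(x) log₂(P(x) / (1/3))
           = Σ P(x) log₂(P(x)) + log₂(3)
           = log₂(3) - H(P)

H(P) = -Σ P(x) log₂(P(x)):
  -P(1)·log₂(P(1)) = -(0.257)·log₂(0.257) = 0.50376
  -P(2)·log₂(P(2)) = -(0.1323)·log₂(0.1323) = 0.38607
  -P(3)·log₂(P(3)) = -(0.6107)·log₂(0.6107) = 0.43449
H(P) = 0.50376 + 0.38607 + 0.43449 = 1.32432 bits

log₂(3) = 1.58496 bits

D_KL(P||U) = 1.58496 - 1.32432 = 0.26064 ≈ 0.2606 bits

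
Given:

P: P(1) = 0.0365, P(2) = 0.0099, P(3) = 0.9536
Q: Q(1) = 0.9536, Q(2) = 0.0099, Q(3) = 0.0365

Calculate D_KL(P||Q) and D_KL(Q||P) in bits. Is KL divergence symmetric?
D_KL(P||Q) = 4.3172 bits, D_KL(Q||P) = 4.3172 bits. The two values coincide for this particular pair, but no — KL divergence is not symmetric in general.

D_KL(P||Q) = Σ P(x) log₂(P(x)/Q(x))

Computing term by term:
  P(1)·log₂(P(1)/Q(1)) = 0.0365·log₂(0.0365/0.9536) = -0.17182
  P(2)·log₂(P(2)/Q(2)) = 0.0099·log₂(0.0099/0.0099) = 0.00000
  P(3)·log₂(P(3)/Q(3)) = 0.9536·log₂(0.9536/0.0365) = 4.48899

D_KL(P||Q) = -0.17182 + 0.00000 + 4.48899 = 4.31717 ≈ 4.3172 bits

D_KL(Q||P) = Σ Q(x) log₂(Q(x)/P(x))

Computing term by term:
  Q(1)·log₂(Q(1)/P(1)) = 0.9536·log₂(0.9536/0.0365) = 4.48899
  Q(2)·log₂(Q(2)/P(2)) = 0.0099·log₂(0.0099/0.0099) = 0.00000
  Q(3)·log₂(Q(3)/P(3)) = 0.0365·log₂(0.0365/0.9536) = -0.17182

D_KL(Q||P) = 4.48899 + 0.00000 - 0.17182 = 4.31717 ≈ 4.3172 bits

These ARE equal here. Q is P with outcomes relabeled (Q(1) = P(3), Q(3) = P(1)) by a relabeling that is its own inverse, so the two sums contain exactly the same terms in a different order. This is a special case — KL divergence is not symmetric in general: D_KL(P||Q) ≠ D_KL(Q||P) for most P, Q.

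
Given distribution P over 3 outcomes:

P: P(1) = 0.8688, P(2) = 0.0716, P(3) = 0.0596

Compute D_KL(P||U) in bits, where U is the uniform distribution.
0.8938 bits

U(i) = 1/3 for all i

D_KL(P||U) = Σ P(x) log₂(P(x) / (1/3))
           = Σ P(x) log₂(P(x)) + log₂(3)
           = log₂(3) - H(P)

H(P) = -Σ P(x) log₂(P(x)):
  -P(1)·log₂(P(1)) = -(0.8688)·log₂(0.8688) = 0.17628
  -P(2)·log₂(P(2)) = -(0.0716)·log₂(0.0716) = 0.27236
  -P(3)·log₂(P(3)) = -(0.0596)·log₂(0.0596) = 0.24249
H(P) = 0.17628 + 0.27236 + 0.24249 = 0.69113 bits

log₂(3) = 1.58496 bits

D_KL(P||U) = 1.58496 - 0.69113 = 0.89383 ≈ 0.8938 bits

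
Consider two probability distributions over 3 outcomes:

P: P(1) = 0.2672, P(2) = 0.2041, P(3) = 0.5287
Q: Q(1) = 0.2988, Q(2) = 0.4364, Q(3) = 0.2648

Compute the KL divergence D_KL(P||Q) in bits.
0.2605 bits

D_KL(P||Q) = Σ P(x) log₂(P(x)/Q(x))

Computing term by term:
  P(1)·log₂(P(1)/Q(1)) = 0.2672·log₂(0.2672/0.2988) = -0.04309
  P(2)·log₂(P(2)/Q(2)) = 0.2041·log₂(0.2041/0.4364) = -0.22377
  P(3)·log₂(P(3)/Q(3)) = 0.5287·log₂(0.5287/0.2648) = 0.52740

D_KL(P||Q) = -0.04309 - 0.22377 + 0.52740 = 0.26054 ≈ 0.2605 bits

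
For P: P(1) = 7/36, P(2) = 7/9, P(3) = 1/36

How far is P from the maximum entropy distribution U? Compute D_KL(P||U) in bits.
0.7000 bits

U(i) = 1/3 for all i

D_KL(P||U) = Σ P(x) log₂(P(x) / (1/3))
           = Σ P(x) log₂(P(x)) + log₂(3)
           = log₂(3) - H(P)

H(P) = -Σ P(x) log₂(P(x)):
  -P(1)·log₂(P(1)) = -(7/36)·log₂(7/36) = 0.45939
  -P(2)·log₂(P(2)) = -(7/9)·log₂(7/9) = 0.28200
  -P(3)·log₂(P(3)) = -(1/36)·log₂(1/36) = 0.14361
H(P) = 0.45939 + 0.28200 + 0.14361 = 0.88500 bits

log₂(3) = 1.58496 bits

D_KL(P||U) = 1.58496 - 0.88500 = 0.69996 ≈ 0.7000 bits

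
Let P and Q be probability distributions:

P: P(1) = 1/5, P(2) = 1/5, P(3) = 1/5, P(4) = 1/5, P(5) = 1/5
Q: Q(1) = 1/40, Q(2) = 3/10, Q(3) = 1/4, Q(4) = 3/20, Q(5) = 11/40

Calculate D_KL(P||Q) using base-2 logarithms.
0.4097 bits

D_KL(P||Q) = Σ P(x) log₂(P(x)/Q(x))

Computing term by term:
  P(1)·log₂(P(1)/Q(1)) = (1/5)·log₂((1/5)/(1/40)) = 0.60000
  P(2)·log₂(P(2)/Q(2)) = (1/5)·log₂((1/5)/(3/10)) = -0.11699
  P(3)·log₂(P(3)/Q(3)) = (1/5)·log₂((1/5)/(1/4)) = -0.06439
  P(4)·log₂(P(4)/Q(4)) = (1/5)·log₂((1/5)/(3/20)) = 0.08301
  P(5)·log₂(P(5)/Q(5)) = (1/5)·log₂((1/5)/(11/40)) = -0.09189

D_KL(P||Q) = 0.60000 - 0.11699 - 0.06439 + 0.08301 - 0.09189 = 0.40974 ≈ 0.4097 bits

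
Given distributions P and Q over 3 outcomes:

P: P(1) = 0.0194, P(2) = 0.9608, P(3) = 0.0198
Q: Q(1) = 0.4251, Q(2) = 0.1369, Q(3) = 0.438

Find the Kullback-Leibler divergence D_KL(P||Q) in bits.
2.5261 bits

D_KL(P||Q) = Σ P(x) log₂(P(x)/Q(x))

Computing term by term:
  P(1)·log₂(P(1)/Q(1)) = 0.0194·log₂(0.0194/0.4251) = -0.08640
  P(2)·log₂(P(2)/Q(2)) = 0.9608·log₂(0.9608/0.1369) = 2.70092
  P(3)·log₂(P(3)/Q(3)) = 0.0198·log₂(0.0198/0.438) = -0.08845

D_KL(P||Q) = -0.08640 + 2.70092 - 0.08845 = 2.52607 ≈ 2.5261 bits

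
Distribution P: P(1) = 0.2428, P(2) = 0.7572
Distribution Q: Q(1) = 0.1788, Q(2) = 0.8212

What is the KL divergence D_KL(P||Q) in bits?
0.0185 bits

D_KL(P||Q) = Σ P(x) log₂(P(x)/Q(x))

Computing term by term:
  P(1)·log₂(P(1)/Q(1)) = 0.2428·log₂(0.2428/0.1788) = 0.10718
  P(2)·log₂(P(2)/Q(2)) = 0.7572·log₂(0.7572/0.8212) = -0.08864

D_KL(P||Q) = 0.10718 - 0.08864 = 0.01854 ≈ 0.0185 bits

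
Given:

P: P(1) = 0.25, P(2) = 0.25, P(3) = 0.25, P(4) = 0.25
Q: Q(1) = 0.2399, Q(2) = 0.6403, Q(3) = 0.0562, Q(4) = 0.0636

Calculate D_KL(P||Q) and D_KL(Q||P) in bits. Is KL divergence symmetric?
D_KL(P||Q) = 0.7077 bits, D_KL(Q||P) = 0.6079 bits. No, KL divergence is not symmetric.

D_KL(P||Q) = Σ P(x) log₂(P(x)/Q(x))

Computing term by term:
  P(1)·log₂(P(1)/Q(1)) = 0.25·log₂(0.25/0.2399) = 0.01487
  P(2)·log₂(P(2)/Q(2)) = 0.25·log₂(0.25/0.6403) = -0.33920
  P(3)·log₂(P(3)/Q(3)) = 0.25·log₂(0.25/0.0562) = 0.53832
  P(4)·log₂(P(4)/Q(4)) = 0.25·log₂(0.25/0.0636) = 0.49371

D_KL(P||Q) = 0.01487 - 0.33920 + 0.53832 + 0.49371 = 0.70770 ≈ 0.7077 bits

D_KL(Q||P) = Σ Q(x) log₂(Q(x)/P(x))

Computing term by term:
  Q(1)·log₂(Q(1)/P(1)) = 0.2399·log₂(0.2399/0.25) = -0.01427
  Q(2)·log₂(Q(2)/P(2)) = 0.6403·log₂(0.6403/0.25) = 0.86877
  Q(3)·log₂(Q(3)/P(3)) = 0.0562·log₂(0.0562/0.25) = -0.12101
  Q(4)·log₂(Q(4)/P(4)) = 0.0636·log₂(0.0636/0.25) = -0.12560

D_KL(Q||P) = -0.01427 + 0.86877 - 0.12101 - 0.12560 = 0.60789 ≈ 0.6079 bits

These are NOT equal (difference: 0.0998 bits). KL divergence is asymmetric: D_KL(P||Q) ≠ D_KL(Q||P) in general.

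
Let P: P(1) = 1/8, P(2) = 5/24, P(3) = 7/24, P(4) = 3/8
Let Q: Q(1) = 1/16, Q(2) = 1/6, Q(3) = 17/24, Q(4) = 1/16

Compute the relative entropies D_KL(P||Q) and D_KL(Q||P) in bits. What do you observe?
D_KL(P||Q) = 0.7881 bits, D_KL(Q||P) = 0.6290 bits. The two directions give different values (D_KL(P||Q) exceeds D_KL(Q||P) by 0.1591 bits): KL divergence is asymmetric.

D_KL(P||Q) = Σ P(x) log₂(P(x)/Q(x))

Computing term by term:
  P(1)·log₂(P(1)/Q(1)) = (1/8)·log₂((1/8)/(1/16)) = 0.12500
  P(2)·log₂(P(2)/Q(2)) = (5/24)·log₂((5/24)/(1/6)) = 0.06707
  P(3)·log₂(P(3)/Q(3)) = (7/24)·log₂((7/24)/(17/24)) = -0.37336
  P(4)·log₂(P(4)/Q(4)) = (3/8)·log₂((3/8)/(1/16)) = 0.96936

D_KL(P||Q) = 0.12500 + 0.06707 - 0.37336 + 0.96936 = 0.78807 ≈ 0.7881 bits

D_KL(Q||P) = Σ Q(x) log₂(Q(x)/P(x))

Computing term by term:
  Q(1)·log₂(Q(1)/P(1)) = (1/16)·log₂((1/16)/(1/8)) = -0.06250
  Q(2)·log₂(Q(2)/P(2)) = (1/6)·log₂((1/6)/(5/24)) = -0.05365
  Q(3)·log₂(Q(3)/P(3)) = (17/24)·log₂((17/24)/(7/24)) = 0.90674
  Q(4)·log₂(Q(4)/P(4)) = (1/16)·log₂((1/16)/(3/8)) = -0.16156

D_KL(Q||P) = -0.06250 - 0.05365 + 0.90674 - 0.16156 = 0.62903 ≈ 0.6290 bits

These are NOT equal (difference: 0.1591 bits). KL divergence is asymmetric: D_KL(P||Q) ≠ D_KL(Q||P) in general.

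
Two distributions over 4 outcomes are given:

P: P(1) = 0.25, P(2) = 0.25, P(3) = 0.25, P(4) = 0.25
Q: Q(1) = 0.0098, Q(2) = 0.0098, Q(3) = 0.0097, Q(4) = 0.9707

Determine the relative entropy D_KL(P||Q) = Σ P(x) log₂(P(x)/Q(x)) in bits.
3.0192 bits

D_KL(P||Q) = Σ P(x) log₂(P(x)/Q(x))

Computing term by term:
  P(1)·log₂(P(1)/Q(1)) = 0.25·log₂(0.25/0.0098) = 1.16825
  P(2)·log₂(P(2)/Q(2)) = 0.25·log₂(0.25/0.0098) = 1.16825
  P(3)·log₂(P(3)/Q(3)) = 0.25·log₂(0.25/0.0097) = 1.17195
  P(4)·log₂(P(4)/Q(4)) = 0.25·log₂(0.25/0.9707) = -0.48927

D_KL(P||Q) = 1.16825 + 1.16825 + 1.17195 - 0.48927 = 3.01918 ≈ 3.0192 bits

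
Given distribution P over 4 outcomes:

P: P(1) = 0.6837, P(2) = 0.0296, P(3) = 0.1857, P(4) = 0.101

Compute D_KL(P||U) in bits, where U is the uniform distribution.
0.6895 bits

U(i) = 1/4 for all i

D_KL(P||U) = Σ P(x) log₂(P(x) / (1/4))
           = Σ P(x) log₂(P(x)) + log₂(4)
           = log₂(4) - H(P)

H(P) = -Σ P(x) log₂(P(x)):
  -P(1)·log₂(P(1)) = -(0.6837)·log₂(0.6837) = 0.37505
  -P(2)·log₂(P(2)) = -(0.0296)·log₂(0.0296) = 0.15032
  -P(3)·log₂(P(3)) = -(0.1857)·log₂(0.1857) = 0.45106
  -P(4)·log₂(P(4)) = -(0.101)·log₂(0.101) = 0.33406
H(P) = 0.37505 + 0.15032 + 0.45106 + 0.33406 = 1.31049 bits

log₂(4) = 2.00000 bits

D_KL(P||U) = 2.00000 - 1.31049 = 0.68951 ≈ 0.6895 bits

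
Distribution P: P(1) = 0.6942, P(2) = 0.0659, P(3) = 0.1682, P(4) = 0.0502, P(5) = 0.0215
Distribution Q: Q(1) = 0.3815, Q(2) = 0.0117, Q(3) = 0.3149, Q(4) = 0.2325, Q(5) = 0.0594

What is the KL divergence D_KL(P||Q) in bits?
0.4692 bits

D_KL(P||Q) = Σ P(x) log₂(P(x)/Q(x))

Computing term by term:
  P(1)·log₂(P(1)/Q(1)) = 0.6942·log₂(0.6942/0.3815) = 0.59956
  P(2)·log₂(P(2)/Q(2)) = 0.0659·log₂(0.0659/0.0117) = 0.16434
  P(3)·log₂(P(3)/Q(3)) = 0.1682·log₂(0.1682/0.3149) = -0.15217
  P(4)·log₂(P(4)/Q(4)) = 0.0502·log₂(0.0502/0.2325) = -0.11102
  P(5)·log₂(P(5)/Q(5)) = 0.0215·log₂(0.0215/0.0594) = -0.03152

D_KL(P||Q) = 0.59956 + 0.16434 - 0.15217 - 0.11102 - 0.03152 = 0.46919 ≈ 0.4692 bits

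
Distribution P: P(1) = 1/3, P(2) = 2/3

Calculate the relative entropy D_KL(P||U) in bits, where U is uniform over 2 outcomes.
0.0817 bits

U(i) = 1/2 for all i

D_KL(P||U) = Σ P(x) log₂(P(x) / (1/2))
           = Σ P(x) log₂(P(x)) + log₂(2)
           = log₂(2) - H(P)

H(P) = -Σ P(x) log₂(P(x)):
  -P(1)·log₂(P(1)) = -(1/3)·log₂(1/3) = 0.52832
  -P(2)·log₂(P(2)) = -(2/3)·log₂(2/3) = 0.38998
H(P) = 0.52832 + 0.38998 = 0.91830 bits

log₂(2) = 1.00000 bits

D_KL(P||U) = 1.00000 - 0.91830 = 0.08170 ≈ 0.0817 bits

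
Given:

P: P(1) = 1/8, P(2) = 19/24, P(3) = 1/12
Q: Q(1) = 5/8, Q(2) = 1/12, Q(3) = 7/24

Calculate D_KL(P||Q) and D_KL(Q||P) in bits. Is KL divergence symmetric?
D_KL(P||Q) = 2.1304 bits, D_KL(Q||P) = 1.7077 bits. No, KL divergence is not symmetric.

D_KL(P||Q) = Σ P(x) log₂(P(x)/Q(x))

Computing term by term:
  P(1)·log₂(P(1)/Q(1)) = (1/8)·log₂((1/8)/(5/8)) = -0.29024
  P(2)·log₂(P(2)/Q(2)) = (19/24)·log₂((19/24)/(1/12)) = 2.57128
  P(3)·log₂(P(3)/Q(3)) = (1/12)·log₂((1/12)/(7/24)) = -0.15061

D_KL(P||Q) = -0.29024 + 2.57128 - 0.15061 = 2.13043 ≈ 2.1304 bits

D_KL(Q||P) = Σ Q(x) log₂(Q(x)/P(x))

Computing term by term:
  Q(1)·log₂(Q(1)/P(1)) = (5/8)·log₂((5/8)/(1/8)) = 1.45121
  Q(2)·log₂(Q(2)/P(2)) = (1/12)·log₂((1/12)/(19/24)) = -0.27066
  Q(3)·log₂(Q(3)/P(3)) = (7/24)·log₂((7/24)/(1/12)) = 0.52715

D_KL(Q||P) = 1.45121 - 0.27066 + 0.52715 = 1.70770 ≈ 1.7077 bits

These are NOT equal (difference: 0.4227 bits). KL divergence is asymmetric: D_KL(P||Q) ≠ D_KL(Q||P) in general.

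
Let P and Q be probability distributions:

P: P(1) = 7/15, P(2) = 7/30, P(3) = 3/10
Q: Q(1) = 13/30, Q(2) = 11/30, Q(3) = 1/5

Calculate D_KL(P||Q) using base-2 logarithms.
0.0732 bits

D_KL(P||Q) = Σ P(x) log₂(P(x)/Q(x))

Computing term by term:
  P(1)·log₂(P(1)/Q(1)) = (7/15)·log₂((7/15)/(13/30)) = 0.04989
  P(2)·log₂(P(2)/Q(2)) = (7/30)·log₂((7/30)/(11/30)) = -0.15215
  P(3)·log₂(P(3)/Q(3)) = (3/10)·log₂((3/10)/(1/5)) = 0.17549

D_KL(P||Q) = 0.04989 - 0.15215 + 0.17549 = 0.07323 ≈ 0.0732 bits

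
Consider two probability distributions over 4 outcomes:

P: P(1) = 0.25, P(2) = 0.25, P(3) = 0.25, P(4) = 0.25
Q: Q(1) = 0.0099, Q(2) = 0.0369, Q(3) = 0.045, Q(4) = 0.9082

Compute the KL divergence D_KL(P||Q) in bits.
2.0079 bits

D_KL(P||Q) = Σ P(x) log₂(P(x)/Q(x))

Computing term by term:
  P(1)·log₂(P(1)/Q(1)) = 0.25·log₂(0.25/0.0099) = 1.16459
  P(2)·log₂(P(2)/Q(2)) = 0.25·log₂(0.25/0.0369) = 0.69006
  P(3)·log₂(P(3)/Q(3)) = 0.25·log₂(0.25/0.045) = 0.61848
  P(4)·log₂(P(4)/Q(4)) = 0.25·log₂(0.25/0.9082) = -0.46527

D_KL(P||Q) = 1.16459 + 0.69006 + 0.61848 - 0.46527 = 2.00786 ≈ 2.0079 bits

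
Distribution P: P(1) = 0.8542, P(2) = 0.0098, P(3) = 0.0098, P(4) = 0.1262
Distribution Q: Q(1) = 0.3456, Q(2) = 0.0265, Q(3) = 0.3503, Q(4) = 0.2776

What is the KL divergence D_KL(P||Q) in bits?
0.9070 bits

D_KL(P||Q) = Σ P(x) log₂(P(x)/Q(x))

Computing term by term:
  P(1)·log₂(P(1)/Q(1)) = 0.8542·log₂(0.8542/0.3456) = 1.11513
  P(2)·log₂(P(2)/Q(2)) = 0.0098·log₂(0.0098/0.0265) = -0.01406
  P(3)·log₂(P(3)/Q(3)) = 0.0098·log₂(0.0098/0.3503) = -0.05056
  P(4)·log₂(P(4)/Q(4)) = 0.1262·log₂(0.1262/0.2776) = -0.14353

D_KL(P||Q) = 1.11513 - 0.01406 - 0.05056 - 0.14353 = 0.90698 ≈ 0.9070 bits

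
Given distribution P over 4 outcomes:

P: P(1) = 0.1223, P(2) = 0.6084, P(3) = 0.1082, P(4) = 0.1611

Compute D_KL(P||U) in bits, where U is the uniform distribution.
0.4216 bits

U(i) = 1/4 for all i

D_KL(P||U) = Σ P(x) log₂(P(x) / (1/4))
           = Σ P(x) log₂(P(x)) + log₂(4)
           = log₂(4) - H(P)

H(P) = -Σ P(x) log₂(P(x)):
  -P(1)·log₂(P(1)) = -(0.1223)·log₂(0.1223) = 0.37075
  -P(2)·log₂(P(2)) = -(0.6084)·log₂(0.6084) = 0.43617
  -P(3)·log₂(P(3)) = -(0.1082)·log₂(0.1082) = 0.34713
  -P(4)·log₂(P(4)) = -(0.1611)·log₂(0.1611) = 0.42433
H(P) = 0.37075 + 0.43617 + 0.34713 + 0.42433 = 1.57838 bits

log₂(4) = 2.00000 bits

D_KL(P||U) = 2.00000 - 1.57838 = 0.42162 ≈ 0.4216 bits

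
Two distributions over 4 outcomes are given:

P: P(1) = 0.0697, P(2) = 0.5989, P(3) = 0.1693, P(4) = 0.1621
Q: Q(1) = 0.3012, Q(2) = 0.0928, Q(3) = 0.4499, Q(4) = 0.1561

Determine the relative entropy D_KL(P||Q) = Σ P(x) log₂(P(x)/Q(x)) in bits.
1.2340 bits

D_KL(P||Q) = Σ P(x) log₂(P(x)/Q(x))

Computing term by term:
  P(1)·log₂(P(1)/Q(1)) = 0.0697·log₂(0.0697/0.3012) = -0.14717
  P(2)·log₂(P(2)/Q(2)) = 0.5989·log₂(0.5989/0.0928) = 1.61111
  P(3)·log₂(P(3)/Q(3)) = 0.1693·log₂(0.1693/0.4499) = -0.23872
  P(4)·log₂(P(4)/Q(4)) = 0.1621·log₂(0.1621/0.1561) = 0.00882

D_KL(P||Q) = -0.14717 + 1.61111 - 0.23872 + 0.00882 = 1.23404 ≈ 1.2340 bits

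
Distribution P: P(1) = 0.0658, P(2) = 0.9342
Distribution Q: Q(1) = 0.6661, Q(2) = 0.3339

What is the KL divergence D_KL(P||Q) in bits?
1.1669 bits

D_KL(P||Q) = Σ P(x) log₂(P(x)/Q(x))

Computing term by term:
  P(1)·log₂(P(1)/Q(1)) = 0.0658·log₂(0.0658/0.6661) = -0.21974
  P(2)·log₂(P(2)/Q(2)) = 0.9342·log₂(0.9342/0.3339) = 1.38665

D_KL(P||Q) = -0.21974 + 1.38665 = 1.16691 ≈ 1.1669 bits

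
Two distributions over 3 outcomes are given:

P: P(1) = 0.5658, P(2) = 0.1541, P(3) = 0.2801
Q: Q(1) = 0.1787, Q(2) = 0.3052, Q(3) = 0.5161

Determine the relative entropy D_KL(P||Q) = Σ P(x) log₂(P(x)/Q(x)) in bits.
0.5419 bits

D_KL(P||Q) = Σ P(x) log₂(P(x)/Q(x))

Computing term by term:
  P(1)·log₂(P(1)/Q(1)) = 0.5658·log₂(0.5658/0.1787) = 0.94079
  P(2)·log₂(P(2)/Q(2)) = 0.1541·log₂(0.1541/0.3052) = -0.15193
  P(3)·log₂(P(3)/Q(3)) = 0.2801·log₂(0.2801/0.5161) = -0.24697

D_KL(P||Q) = 0.94079 - 0.15193 - 0.24697 = 0.54189 ≈ 0.5419 bits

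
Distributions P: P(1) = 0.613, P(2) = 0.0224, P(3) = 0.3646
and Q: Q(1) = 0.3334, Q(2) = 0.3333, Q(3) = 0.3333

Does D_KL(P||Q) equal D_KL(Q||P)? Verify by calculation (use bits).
D_KL(P||Q) = 0.4986 bits, D_KL(Q||P) = 0.9622 bits. No — D_KL(P||Q) ≠ D_KL(Q||P) for this pair.

D_KL(P||Q) = Σ P(x) log₂(P(x)/Q(x))

Computing term by term:
  P(1)·log₂(P(1)/Q(1)) = 0.613·log₂(0.613/0.3334) = 0.53860
  P(2)·log₂(P(2)/Q(2)) = 0.0224·log₂(0.0224/0.3333) = -0.08725
  P(3)·log₂(P(3)/Q(3)) = 0.3646·log₂(0.3646/0.3333) = 0.04721

D_KL(P||Q) = 0.53860 - 0.08725 + 0.04721 = 0.49856 ≈ 0.4986 bits

D_KL(Q||P) = Σ Q(x) log₂(Q(x)/P(x))

Computing term by term:
  Q(1)·log₂(Q(1)/P(1)) = 0.3334·log₂(0.3334/0.613) = -0.29294
  Q(2)·log₂(Q(2)/P(2)) = 0.3333·log₂(0.3333/0.0224) = 1.29829
  Q(3)·log₂(Q(3)/P(3)) = 0.3333·log₂(0.3333/0.3646) = -0.04316

D_KL(Q||P) = -0.29294 + 1.29829 - 0.04316 = 0.96219 ≈ 0.9622 bits

These are NOT equal (difference: 0.4636 bits). KL divergence is asymmetric: D_KL(P||Q) ≠ D_KL(Q||P) in general.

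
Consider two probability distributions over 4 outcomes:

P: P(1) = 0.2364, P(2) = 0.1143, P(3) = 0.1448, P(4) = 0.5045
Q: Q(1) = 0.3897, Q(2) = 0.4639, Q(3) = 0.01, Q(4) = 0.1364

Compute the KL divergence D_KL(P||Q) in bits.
1.1089 bits

D_KL(P||Q) = Σ P(x) log₂(P(x)/Q(x))

Computing term by term:
  P(1)·log₂(P(1)/Q(1)) = 0.2364·log₂(0.2364/0.3897) = -0.17048
  P(2)·log₂(P(2)/Q(2)) = 0.1143·log₂(0.1143/0.4639) = -0.23100
  P(3)·log₂(P(3)/Q(3)) = 0.1448·log₂(0.1448/0.01) = 0.55835
  P(4)·log₂(P(4)/Q(4)) = 0.5045·log₂(0.5045/0.1364) = 0.95200

D_KL(P||Q) = -0.17048 - 0.23100 + 0.55835 + 0.95200 = 1.10887 ≈ 1.1089 bits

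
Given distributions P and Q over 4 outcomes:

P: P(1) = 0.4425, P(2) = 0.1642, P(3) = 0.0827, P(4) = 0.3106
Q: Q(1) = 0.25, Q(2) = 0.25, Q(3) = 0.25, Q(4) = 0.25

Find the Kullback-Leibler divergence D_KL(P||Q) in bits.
0.2302 bits

D_KL(P||Q) = Σ P(x) log₂(P(x)/Q(x))

Computing term by term:
  P(1)·log₂(P(1)/Q(1)) = 0.4425·log₂(0.4425/0.25) = 0.36451
  P(2)·log₂(P(2)/Q(2)) = 0.1642·log₂(0.1642/0.25) = -0.09958
  P(3)·log₂(P(3)/Q(3)) = 0.0827·log₂(0.0827/0.25) = -0.13199
  P(4)·log₂(P(4)/Q(4)) = 0.3106·log₂(0.3106/0.25) = 0.09726

D_KL(P||Q) = 0.36451 - 0.09958 - 0.13199 + 0.09726 = 0.23020 ≈ 0.2302 bits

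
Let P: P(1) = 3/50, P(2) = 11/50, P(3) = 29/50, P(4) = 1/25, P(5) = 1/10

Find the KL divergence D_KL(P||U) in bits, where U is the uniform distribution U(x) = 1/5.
0.6241 bits

U(i) = 1/5 for all i

D_KL(P||U) = Σ P(x) log₂(P(x) / (1/5))
           = Σ P(x) log₂(P(x)) + log₂(5)
           = log₂(5) - H(P)

H(P) = -Σ P(x) log₂(P(x)):
  -P(1)·log₂(P(1)) = -(3/50)·log₂(3/50) = 0.24353
  -P(2)·log₂(P(2)) = -(11/50)·log₂(11/50) = 0.48057
  -P(3)·log₂(P(3)) = -(29/50)·log₂(29/50) = 0.45581
  -P(4)·log₂(P(4)) = -(1/25)·log₂(1/25) = 0.18575
  -P(5)·log₂(P(5)) = -(1/10)·log₂(1/10) = 0.33219
H(P) = 0.24353 + 0.48057 + 0.45581 + 0.18575 + 0.33219 = 1.69785 bits

log₂(5) = 2.32193 bits

D_KL(P||U) = 2.32193 - 1.69785 = 0.62408 ≈ 0.6241 bits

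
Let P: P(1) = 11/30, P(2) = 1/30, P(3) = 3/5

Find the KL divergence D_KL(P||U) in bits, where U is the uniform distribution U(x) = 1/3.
0.4485 bits

U(i) = 1/3 for all i

D_KL(P||U) = Σ P(x) log₂(P(x) / (1/3))
           = Σ P(x) log₂(P(x)) + log₂(3)
           = log₂(3) - H(P)

H(P) = -Σ P(x) log₂(P(x)):
  -P(1)·log₂(P(1)) = -(11/30)·log₂(11/30) = 0.53073
  -P(2)·log₂(P(2)) = -(1/30)·log₂(1/30) = 0.16356
  -P(3)·log₂(P(3)) = -(3/5)·log₂(3/5) = 0.44218
H(P) = 0.53073 + 0.16356 + 0.44218 = 1.13647 bits

log₂(3) = 1.58496 bits

D_KL(P||U) = 1.58496 - 1.13647 = 0.44849 ≈ 0.4485 bits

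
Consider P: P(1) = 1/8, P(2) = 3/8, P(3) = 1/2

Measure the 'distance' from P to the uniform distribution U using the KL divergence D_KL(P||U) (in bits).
0.1793 bits

U(i) = 1/3 for all i

D_KL(P||U) = Σ P(x) log₂(P(x) / (1/3))
           = Σ P(x) log₂(P(x)) + log₂(3)
           = log₂(3) - H(P)

H(P) = -Σ P(x) log₂(P(x)):
  -P(1)·log₂(P(1)) = -(1/8)·log₂(1/8) = 0.37500
  -P(2)·log₂(P(2)) = -(3/8)·log₂(3/8) = 0.53064
  -P(3)·log₂(P(3)) = -(1/2)·log₂(1/2) = 0.50000
H(P) = 0.37500 + 0.53064 + 0.50000 = 1.40564 bits

log₂(3) = 1.58496 bits

D_KL(P||U) = 1.58496 - 1.40564 = 0.17932 ≈ 0.1793 bits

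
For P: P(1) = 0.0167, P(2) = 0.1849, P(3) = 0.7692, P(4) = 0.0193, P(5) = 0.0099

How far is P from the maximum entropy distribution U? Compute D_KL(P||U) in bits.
1.3060 bits

U(i) = 1/5 for all i

D_KL(P||U) = Σ P(x) log₂(P(x) / (1/5))
           = Σ P(x) log₂(P(x)) + log₂(5)
           = log₂(5) - H(P)

H(P) = -Σ P(x) log₂(P(x)):
  -P(1)·log₂(P(1)) = -(0.0167)·log₂(0.0167) = 0.09860
  -P(2)·log₂(P(2)) = -(0.1849)·log₂(0.1849) = 0.45027
  -P(3)·log₂(P(3)) = -(0.7692)·log₂(0.7692) = 0.29120
  -P(4)·log₂(P(4)) = -(0.0193)·log₂(0.0193) = 0.10992
  -P(5)·log₂(P(5)) = -(0.0099)·log₂(0.0099) = 0.06592
H(P) = 0.09860 + 0.45027 + 0.29120 + 0.10992 + 0.06592 = 1.01591 bits

log₂(5) = 2.32193 bits

D_KL(P||U) = 2.32193 - 1.01591 = 1.30602 ≈ 1.3060 bits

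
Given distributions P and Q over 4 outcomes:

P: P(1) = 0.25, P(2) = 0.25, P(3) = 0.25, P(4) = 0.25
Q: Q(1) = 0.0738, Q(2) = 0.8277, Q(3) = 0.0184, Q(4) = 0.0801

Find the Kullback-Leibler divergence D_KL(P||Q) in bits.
1.3598 bits

D_KL(P||Q) = Σ P(x) log₂(P(x)/Q(x))

Computing term by term:
  P(1)·log₂(P(1)/Q(1)) = 0.25·log₂(0.25/0.0738) = 0.44006
  P(2)·log₂(P(2)/Q(2)) = 0.25·log₂(0.25/0.8277) = -0.43179
  P(3)·log₂(P(3)/Q(3)) = 0.25·log₂(0.25/0.0184) = 0.94104
  P(4)·log₂(P(4)/Q(4)) = 0.25·log₂(0.25/0.0801) = 0.41051

D_KL(P||Q) = 0.44006 - 0.43179 + 0.94104 + 0.41051 = 1.35982 ≈ 1.3598 bits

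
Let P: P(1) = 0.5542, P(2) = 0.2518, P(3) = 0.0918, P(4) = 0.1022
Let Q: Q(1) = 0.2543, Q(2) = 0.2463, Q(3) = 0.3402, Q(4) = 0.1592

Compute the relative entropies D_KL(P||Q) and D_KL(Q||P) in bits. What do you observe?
D_KL(P||Q) = 0.3920 bits, D_KL(Q||P) = 0.4511 bits. The two directions give different values (D_KL(Q||P) exceeds D_KL(P||Q) by 0.0591 bits): KL divergence is asymmetric.

D_KL(P||Q) = Σ P(x) log₂(P(x)/Q(x))

Computing term by term:
  P(1)·log₂(P(1)/Q(1)) = 0.5542·log₂(0.5542/0.2543) = 0.62285
  P(2)·log₂(P(2)/Q(2)) = 0.2518·log₂(0.2518/0.2463) = 0.00802
  P(3)·log₂(P(3)/Q(3)) = 0.0918·log₂(0.0918/0.3402) = -0.17349
  P(4)·log₂(P(4)/Q(4)) = 0.1022·log₂(0.1022/0.1592) = -0.06535

D_KL(P||Q) = 0.62285 + 0.00802 - 0.17349 - 0.06535 = 0.39203 ≈ 0.3920 bits

D_KL(Q||P) = Σ Q(x) log₂(Q(x)/P(x))

Computing term by term:
  Q(1)·log₂(Q(1)/P(1)) = 0.2543·log₂(0.2543/0.5542) = -0.28580
  Q(2)·log₂(Q(2)/P(2)) = 0.2463·log₂(0.2463/0.2518) = -0.00785
  Q(3)·log₂(Q(3)/P(3)) = 0.3402·log₂(0.3402/0.0918) = 0.64292
  Q(4)·log₂(Q(4)/P(4)) = 0.1592·log₂(0.1592/0.1022) = 0.10180

D_KL(Q||P) = -0.28580 - 0.00785 + 0.64292 + 0.10180 = 0.45107 ≈ 0.4511 bits

These are NOT equal (difference: 0.0591 bits). KL divergence is asymmetric: D_KL(P||Q) ≠ D_KL(Q||P) in general.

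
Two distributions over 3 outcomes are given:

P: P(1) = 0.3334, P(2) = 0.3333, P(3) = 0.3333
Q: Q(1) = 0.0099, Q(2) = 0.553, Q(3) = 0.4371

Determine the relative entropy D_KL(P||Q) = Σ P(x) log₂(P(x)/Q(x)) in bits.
1.3177 bits

D_KL(P||Q) = Σ P(x) log₂(P(x)/Q(x))

Computing term by term:
  P(1)·log₂(P(1)/Q(1)) = 0.3334·log₂(0.3334/0.0099) = 1.69157
  P(2)·log₂(P(2)/Q(2)) = 0.3333·log₂(0.3333/0.553) = -0.24346
  P(3)·log₂(P(3)/Q(3)) = 0.3333·log₂(0.3333/0.4371) = -0.13037

D_KL(P||Q) = 1.69157 - 0.24346 - 0.13037 = 1.31774 ≈ 1.3177 bits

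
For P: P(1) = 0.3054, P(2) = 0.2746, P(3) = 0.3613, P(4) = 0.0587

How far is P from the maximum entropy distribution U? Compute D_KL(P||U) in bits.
0.1946 bits

U(i) = 1/4 for all i

D_KL(P||U) = Σ P(x) log₂(P(x) / (1/4))
           = Σ P(x) log₂(P(x)) + log₂(4)
           = log₂(4) - H(P)

H(P) = -Σ P(x) log₂(P(x)):
  -P(1)·log₂(P(1)) = -(0.3054)·log₂(0.3054) = 0.52261
  -P(2)·log₂(P(2)) = -(0.2746)·log₂(0.2746) = 0.51202
  -P(3)·log₂(P(3)) = -(0.3613)·log₂(0.3613) = 0.53065
  -P(4)·log₂(P(4)) = -(0.0587)·log₂(0.0587) = 0.24011
H(P) = 0.52261 + 0.51202 + 0.53065 + 0.24011 = 1.80539 bits

log₂(4) = 2.00000 bits

D_KL(P||U) = 2.00000 - 1.80539 = 0.19461 ≈ 0.1946 bits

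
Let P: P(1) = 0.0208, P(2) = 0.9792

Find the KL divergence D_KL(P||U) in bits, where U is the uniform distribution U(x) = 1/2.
0.8541 bits

U(i) = 1/2 for all i

D_KL(P||U) = Σ P(x) log₂(P(x) / (1/2))
           = Σ P(x) log₂(P(x)) + log₂(2)
           = log₂(2) - H(P)

H(P) = -Σ P(x) log₂(P(x)):
  -P(1)·log₂(P(1)) = -(0.0208)·log₂(0.0208) = 0.11622
  -P(2)·log₂(P(2)) = -(0.9792)·log₂(0.9792) = 0.02969
H(P) = 0.11622 + 0.02969 = 0.14591 bits

log₂(2) = 1.00000 bits

D_KL(P||U) = 1.00000 - 0.14591 = 0.85409 ≈ 0.8541 bits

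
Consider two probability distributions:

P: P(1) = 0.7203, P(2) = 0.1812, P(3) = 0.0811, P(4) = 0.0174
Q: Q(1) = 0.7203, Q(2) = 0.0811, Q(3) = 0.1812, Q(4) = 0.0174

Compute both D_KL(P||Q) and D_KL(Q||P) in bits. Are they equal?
D_KL(P||Q) = 0.1161 bits, D_KL(Q||P) = 0.1161 bits. Yes, in this case they are equal (although KL divergence is not symmetric in general).

D_KL(P||Q) = Σ P(x) log₂(P(x)/Q(x))

Computing term by term:
  P(1)·log₂(P(1)/Q(1)) = 0.7203·log₂(0.7203/0.7203) = 0.00000
  P(2)·log₂(P(2)/Q(2)) = 0.1812·log₂(0.1812/0.0811) = 0.21016
  P(3)·log₂(P(3)/Q(3)) = 0.0811·log₂(0.0811/0.1812) = -0.09406
  P(4)·log₂(P(4)/Q(4)) = 0.0174·log₂(0.0174/0.0174) = 0.00000

D_KL(P||Q) = 0.00000 + 0.21016 - 0.09406 + 0.00000 = 0.11610 ≈ 0.1161 bits

D_KL(Q||P) = Σ Q(x) log₂(Q(x)/P(x))

Computing term by term:
  Q(1)·log₂(Q(1)/P(1)) = 0.7203·log₂(0.7203/0.7203) = 0.00000
  Q(2)·log₂(Q(2)/P(2)) = 0.0811·log₂(0.0811/0.1812) = -0.09406
  Q(3)·log₂(Q(3)/P(3)) = 0.1812·log₂(0.1812/0.0811) = 0.21016
  Q(4)·log₂(Q(4)/P(4)) = 0.0174·log₂(0.0174/0.0174) = 0.00000

D_KL(Q||P) = 0.00000 - 0.09406 + 0.21016 + 0.00000 = 0.11610 ≈ 0.1161 bits

These ARE equal here. Q is P with outcomes relabeled (Q(2) = P(3), Q(3) = P(2)) by a relabeling that is its own inverse, so the two sums contain exactly the same terms in a different order. This is a special case — KL divergence is not symmetric in general: D_KL(P||Q) ≠ D_KL(Q||P) for most P, Q.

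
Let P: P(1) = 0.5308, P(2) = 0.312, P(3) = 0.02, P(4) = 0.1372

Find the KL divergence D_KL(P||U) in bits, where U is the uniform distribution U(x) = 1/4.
0.4847 bits

U(i) = 1/4 for all i

D_KL(P||U) = Σ P(x) log₂(P(x) / (1/4))
           = Σ P(x) log₂(P(x)) + log₂(4)
           = log₂(4) - H(P)

H(P) = -Σ P(x) log₂(P(x)):
  -P(1)·log₂(P(1)) = -(0.5308)·log₂(0.5308) = 0.48502
  -P(2)·log₂(P(2)) = -(0.312)·log₂(0.312) = 0.52428
  -P(3)·log₂(P(3)) = -(0.02)·log₂(0.02) = 0.11288
  -P(4)·log₂(P(4)) = -(0.1372)·log₂(0.1372) = 0.39317
H(P) = 0.48502 + 0.52428 + 0.11288 + 0.39317 = 1.51535 bits

log₂(4) = 2.00000 bits

D_KL(P||U) = 2.00000 - 1.51535 = 0.48465 ≈ 0.4847 bits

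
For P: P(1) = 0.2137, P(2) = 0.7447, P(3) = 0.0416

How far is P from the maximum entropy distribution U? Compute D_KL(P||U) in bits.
0.6017 bits

U(i) = 1/3 for all i

D_KL(P||U) = Σ P(x) log₂(P(x) / (1/3))
           = Σ P(x) log₂(P(x)) + log₂(3)
           = log₂(3) - H(P)

H(P) = -Σ P(x) log₂(P(x)):
  -P(1)·log₂(P(1)) = -(0.2137)·log₂(0.2137) = 0.47577
  -P(2)·log₂(P(2)) = -(0.7447)·log₂(0.7447) = 0.31670
  -P(3)·log₂(P(3)) = -(0.0416)·log₂(0.0416) = 0.19083
H(P) = 0.47577 + 0.31670 + 0.19083 = 0.98330 bits

log₂(3) = 1.58496 bits

D_KL(P||U) = 1.58496 - 0.98330 = 0.60166 ≈ 0.6017 bits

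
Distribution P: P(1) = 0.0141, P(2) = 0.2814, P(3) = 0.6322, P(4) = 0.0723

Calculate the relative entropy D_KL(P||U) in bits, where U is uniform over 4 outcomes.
0.7063 bits

U(i) = 1/4 for all i

D_KL(P||U) = Σ P(x) log₂(P(x) / (1/4))
           = Σ P(x) log₂(P(x)) + log₂(4)
           = log₂(4) - H(P)

H(P) = -Σ P(x) log₂(P(x)):
  -P(1)·log₂(P(1)) = -(0.0141)·log₂(0.0141) = 0.08669
  -P(2)·log₂(P(2)) = -(0.2814)·log₂(0.2814) = 0.51477
  -P(3)·log₂(P(3)) = -(0.6322)·log₂(0.6322) = 0.41823
  -P(4)·log₂(P(4)) = -(0.0723)·log₂(0.0723) = 0.27401
H(P) = 0.08669 + 0.51477 + 0.41823 + 0.27401 = 1.29370 bits

log₂(4) = 2.00000 bits

D_KL(P||U) = 2.00000 - 1.29370 = 0.70630 ≈ 0.7063 bits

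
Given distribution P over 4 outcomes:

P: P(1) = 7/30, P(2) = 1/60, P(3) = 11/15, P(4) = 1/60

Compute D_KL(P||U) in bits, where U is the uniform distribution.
0.9851 bits

U(i) = 1/4 for all i

D_KL(P||U) = Σ P(x) log₂(P(x) / (1/4))
           = Σ P(x) log₂(P(x)) + log₂(4)
           = log₂(4) - H(P)

H(P) = -Σ P(x) log₂(P(x)):
  -P(1)·log₂(P(1)) = -(7/30)·log₂(7/30) = 0.48989
  -P(2)·log₂(P(2)) = -(1/60)·log₂(1/60) = 0.09845
  -P(3)·log₂(P(3)) = -(11/15)·log₂(11/15) = 0.32814
  -P(4)·log₂(P(4)) = -(1/60)·log₂(1/60) = 0.09845
H(P) = 0.48989 + 0.09845 + 0.32814 + 0.09845 = 1.01493 bits

log₂(4) = 2.00000 bits

D_KL(P||U) = 2.00000 - 1.01493 = 0.98507 ≈ 0.9851 bits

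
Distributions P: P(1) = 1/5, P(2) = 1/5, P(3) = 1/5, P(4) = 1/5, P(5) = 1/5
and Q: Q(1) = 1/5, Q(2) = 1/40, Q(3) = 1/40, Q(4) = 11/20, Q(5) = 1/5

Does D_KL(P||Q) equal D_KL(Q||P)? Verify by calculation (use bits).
D_KL(P||Q) = 0.9081 bits, D_KL(Q||P) = 0.6527 bits. No — D_KL(P||Q) ≠ D_KL(Q||P) for this pair.

D_KL(P||Q) = Σ P(x) log₂(P(x)/Q(x))

Computing term by term:
  P(1)·log₂(P(1)/Q(1)) = (1/5)·log₂((1/5)/(1/5)) = 0.00000
  P(2)·log₂(P(2)/Q(2)) = (1/5)·log₂((1/5)/(1/40)) = 0.60000
  P(3)·log₂(P(3)/Q(3)) = (1/5)·log₂((1/5)/(1/40)) = 0.60000
  P(4)·log₂(P(4)/Q(4)) = (1/5)·log₂((1/5)/(11/20)) = -0.29189
  P(5)·log₂(P(5)/Q(5)) = (1/5)·log₂((1/5)/(1/5)) = 0.00000

D_KL(P||Q) = 0.00000 + 0.60000 + 0.60000 - 0.29189 + 0.00000 = 0.90811 ≈ 0.9081 bits

D_KL(Q||P) = Σ Q(x) log₂(Q(x)/P(x))

Computing term by term:
  Q(1)·log₂(Q(1)/P(1)) = (1/5)·log₂((1/5)/(1/5)) = 0.00000
  Q(2)·log₂(Q(2)/P(2)) = (1/40)·log₂((1/40)/(1/5)) = -0.07500
  Q(3)·log₂(Q(3)/P(3)) = (1/40)·log₂((1/40)/(1/5)) = -0.07500
  Q(4)·log₂(Q(4)/P(4)) = (11/20)·log₂((11/20)/(1/5)) = 0.80269
  Q(5)·log₂(Q(5)/P(5)) = (1/5)·log₂((1/5)/(1/5)) = 0.00000

D_KL(Q||P) = 0.00000 - 0.07500 - 0.07500 + 0.80269 + 0.00000 = 0.65269 ≈ 0.6527 bits

These are NOT equal (difference: 0.2554 bits). KL divergence is asymmetric: D_KL(P||Q) ≠ D_KL(Q||P) in general.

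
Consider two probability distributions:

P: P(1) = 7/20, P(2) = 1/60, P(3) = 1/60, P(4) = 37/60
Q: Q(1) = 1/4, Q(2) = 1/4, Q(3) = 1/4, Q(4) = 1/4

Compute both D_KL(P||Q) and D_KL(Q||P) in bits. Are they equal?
D_KL(P||Q) = 0.8429 bits, D_KL(Q||P) = 1.5064 bits. No, they are not equal.

D_KL(P||Q) = Σ P(x) log₂(P(x)/Q(x))

Computing term by term:
  P(1)·log₂(P(1)/Q(1)) = (7/20)·log₂((7/20)/(1/4)) = 0.16990
  P(2)·log₂(P(2)/Q(2)) = (1/60)·log₂((1/60)/(1/4)) = -0.06511
  P(3)·log₂(P(3)/Q(3)) = (1/60)·log₂((1/60)/(1/4)) = -0.06511
  P(4)·log₂(P(4)/Q(4)) = (37/60)·log₂((37/60)/(1/4)) = 0.80325

D_KL(P||Q) = 0.16990 - 0.06511 - 0.06511 + 0.80325 = 0.84293 ≈ 0.8429 bits

D_KL(Q||P) = Σ Q(x) log₂(Q(x)/P(x))

Computing term by term:
  Q(1)·log₂(Q(1)/P(1)) = (1/4)·log₂((1/4)/(7/20)) = -0.12136
  Q(2)·log₂(Q(2)/P(2)) = (1/4)·log₂((1/4)/(1/60)) = 0.97672
  Q(3)·log₂(Q(3)/P(3)) = (1/4)·log₂((1/4)/(1/60)) = 0.97672
  Q(4)·log₂(Q(4)/P(4)) = (1/4)·log₂((1/4)/(37/60)) = -0.32564

D_KL(Q||P) = -0.12136 + 0.97672 + 0.97672 - 0.32564 = 1.50644 ≈ 1.5064 bits

These are NOT equal (difference: 0.6635 bits). KL divergence is asymmetric: D_KL(P||Q) ≠ D_KL(Q||P) in general.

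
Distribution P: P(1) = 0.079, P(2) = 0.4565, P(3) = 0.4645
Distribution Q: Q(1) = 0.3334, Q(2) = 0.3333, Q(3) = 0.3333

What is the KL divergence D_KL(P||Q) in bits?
0.2655 bits

D_KL(P||Q) = Σ P(x) log₂(P(x)/Q(x))

Computing term by term:
  P(1)·log₂(P(1)/Q(1)) = 0.079·log₂(0.079/0.3334) = -0.16411
  P(2)·log₂(P(2)/Q(2)) = 0.4565·log₂(0.4565/0.3333) = 0.20716
  P(3)·log₂(P(3)/Q(3)) = 0.4645·log₂(0.4645/0.3333) = 0.22243

D_KL(P||Q) = -0.16411 + 0.20716 + 0.22243 = 0.26548 ≈ 0.2655 bits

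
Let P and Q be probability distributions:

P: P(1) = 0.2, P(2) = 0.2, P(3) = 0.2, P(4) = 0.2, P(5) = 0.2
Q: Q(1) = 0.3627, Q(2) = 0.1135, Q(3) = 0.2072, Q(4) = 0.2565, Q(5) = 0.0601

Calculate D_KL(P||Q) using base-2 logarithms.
0.2566 bits

D_KL(P||Q) = Σ P(x) log₂(P(x)/Q(x))

Computing term by term:
  P(1)·log₂(P(1)/Q(1)) = 0.2·log₂(0.2/0.3627) = -0.17176
  P(2)·log₂(P(2)/Q(2)) = 0.2·log₂(0.2/0.1135) = 0.16346
  P(3)·log₂(P(3)/Q(3)) = 0.2·log₂(0.2/0.2072) = -0.01020
  P(4)·log₂(P(4)/Q(4)) = 0.2·log₂(0.2/0.2565) = -0.07179
  P(5)·log₂(P(5)/Q(5)) = 0.2·log₂(0.2/0.0601) = 0.34691

D_KL(P||Q) = -0.17176 + 0.16346 - 0.01020 - 0.07179 + 0.34691 = 0.25662 ≈ 0.2566 bits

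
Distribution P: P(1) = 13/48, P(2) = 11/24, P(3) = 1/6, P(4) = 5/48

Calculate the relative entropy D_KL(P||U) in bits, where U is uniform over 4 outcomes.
0.2030 bits

U(i) = 1/4 for all i

D_KL(P||U) = Σ P(x) log₂(P(x) / (1/4))
           = Σ P(x) log₂(P(x)) + log₂(4)
           = log₂(4) - H(P)

H(P) = -Σ P(x) log₂(P(x)):
  -P(1)·log₂(P(1)) = -(13/48)·log₂(13/48) = 0.51039
  -P(2)·log₂(P(2)) = -(11/24)·log₂(11/24) = 0.51587
  -P(3)·log₂(P(3)) = -(1/6)·log₂(1/6) = 0.43083
  -P(4)·log₂(P(4)) = -(5/48)·log₂(5/48) = 0.33990
H(P) = 0.51039 + 0.51587 + 0.43083 + 0.33990 = 1.79699 bits

log₂(4) = 2.00000 bits

D_KL(P||U) = 2.00000 - 1.79699 = 0.20301 ≈ 0.2030 bits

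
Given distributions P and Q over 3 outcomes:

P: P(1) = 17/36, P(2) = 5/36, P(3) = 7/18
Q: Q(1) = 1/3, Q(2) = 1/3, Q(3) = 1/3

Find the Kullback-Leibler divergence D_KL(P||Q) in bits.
0.1484 bits

D_KL(P||Q) = Σ P(x) log₂(P(x)/Q(x))

Computing term by term:
  P(1)·log₂(P(1)/Q(1)) = (17/36)·log₂((17/36)/(1/3)) = 0.23729
  P(2)·log₂(P(2)/Q(2)) = (5/36)·log₂((5/36)/(1/3)) = -0.17542
  P(3)·log₂(P(3)/Q(3)) = (7/18)·log₂((7/18)/(1/3)) = 0.08649

D_KL(P||Q) = 0.23729 - 0.17542 + 0.08649 = 0.14836 ≈ 0.1484 bits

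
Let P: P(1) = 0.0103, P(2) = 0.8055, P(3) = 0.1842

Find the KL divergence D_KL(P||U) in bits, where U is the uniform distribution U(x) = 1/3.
0.8161 bits

U(i) = 1/3 for all i

D_KL(P||U) = Σ P(x) log₂(P(x) / (1/3))
           = Σ P(x) log₂(P(x)) + log₂(3)
           = log₂(3) - H(P)

H(P) = -Σ P(x) log₂(P(x)):
  -P(1)·log₂(P(1)) = -(0.0103)·log₂(0.0103) = 0.06799
  -P(2)·log₂(P(2)) = -(0.8055)·log₂(0.8055) = 0.25135
  -P(3)·log₂(P(3)) = -(0.1842)·log₂(0.1842) = 0.44957
H(P) = 0.06799 + 0.25135 + 0.44957 = 0.76891 bits

log₂(3) = 1.58496 bits

D_KL(P||U) = 1.58496 - 0.76891 = 0.81605 ≈ 0.8161 bits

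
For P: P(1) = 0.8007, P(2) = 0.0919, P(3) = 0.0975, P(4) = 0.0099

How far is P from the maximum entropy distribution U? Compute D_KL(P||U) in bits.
1.0334 bits

U(i) = 1/4 for all i

D_KL(P||U) = Σ P(x) log₂(P(x) / (1/4))
           = Σ P(x) log₂(P(x)) + log₂(4)
           = log₂(4) - H(P)

H(P) = -Σ P(x) log₂(P(x)):
  -P(1)·log₂(P(1)) = -(0.8007)·log₂(0.8007) = 0.25676
  -P(2)·log₂(P(2)) = -(0.0919)·log₂(0.0919) = 0.31648
  -P(3)·log₂(P(3)) = -(0.0975)·log₂(0.0975) = 0.32745
  -P(4)·log₂(P(4)) = -(0.0099)·log₂(0.0099) = 0.06592
H(P) = 0.25676 + 0.31648 + 0.32745 + 0.06592 = 0.96661 bits

log₂(4) = 2.00000 bits

D_KL(P||U) = 2.00000 - 0.96661 = 1.03339 ≈ 1.0334 bits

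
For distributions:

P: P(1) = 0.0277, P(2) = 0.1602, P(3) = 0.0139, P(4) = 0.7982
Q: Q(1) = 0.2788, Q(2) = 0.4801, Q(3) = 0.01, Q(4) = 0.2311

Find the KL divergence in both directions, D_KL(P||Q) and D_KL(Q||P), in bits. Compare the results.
D_KL(P||Q) = 1.0880 bits, D_KL(Q||P) = 1.2710 bits. D_KL(Q||P) is larger than D_KL(P||Q) by 0.1830 bits; the two directions differ.

D_KL(P||Q) = Σ P(x) log₂(P(x)/Q(x))

Computing term by term:
  P(1)·log₂(P(1)/Q(1)) = 0.0277·log₂(0.0277/0.2788) = -0.09228
  P(2)·log₂(P(2)/Q(2)) = 0.1602·log₂(0.1602/0.4801) = -0.25367
  P(3)·log₂(P(3)/Q(3)) = 0.0139·log₂(0.0139/0.01) = 0.00660
  P(4)·log₂(P(4)/Q(4)) = 0.7982·log₂(0.7982/0.2311) = 1.42737

D_KL(P||Q) = -0.09228 - 0.25367 + 0.00660 + 1.42737 = 1.08802 ≈ 1.0880 bits

D_KL(Q||P) = Σ Q(x) log₂(Q(x)/P(x))

Computing term by term:
  Q(1)·log₂(Q(1)/P(1)) = 0.2788·log₂(0.2788/0.0277) = 0.92876
  Q(2)·log₂(Q(2)/P(2)) = 0.4801·log₂(0.4801/0.1602) = 0.76022
  Q(3)·log₂(Q(3)/P(3)) = 0.01·log₂(0.01/0.0139) = -0.00475
  Q(4)·log₂(Q(4)/P(4)) = 0.2311·log₂(0.2311/0.7982) = -0.41326

D_KL(Q||P) = 0.92876 + 0.76022 - 0.00475 - 0.41326 = 1.27097 ≈ 1.2710 bits

These are NOT equal (difference: 0.1830 bits). KL divergence is asymmetric: D_KL(P||Q) ≠ D_KL(Q||P) in general.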